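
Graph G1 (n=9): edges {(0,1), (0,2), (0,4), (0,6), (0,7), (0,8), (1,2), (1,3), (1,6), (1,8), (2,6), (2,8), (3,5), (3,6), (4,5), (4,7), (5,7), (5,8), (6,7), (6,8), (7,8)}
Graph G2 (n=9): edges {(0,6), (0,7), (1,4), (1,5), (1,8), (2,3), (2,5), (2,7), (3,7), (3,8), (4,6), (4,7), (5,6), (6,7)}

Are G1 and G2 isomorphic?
No, not isomorphic

The graphs are NOT isomorphic.

Counting triangles (3-cliques): G1 has 17, G2 has 3.
Triangle count is an isomorphism invariant, so differing triangle counts rule out isomorphism.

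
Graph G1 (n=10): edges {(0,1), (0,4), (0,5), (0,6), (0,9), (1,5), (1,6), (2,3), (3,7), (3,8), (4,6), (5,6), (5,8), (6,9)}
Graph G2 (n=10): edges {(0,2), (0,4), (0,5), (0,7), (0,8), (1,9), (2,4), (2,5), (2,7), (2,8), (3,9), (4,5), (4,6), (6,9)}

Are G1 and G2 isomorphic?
Yes, isomorphic

The graphs are isomorphic.
One valid mapping φ: V(G1) → V(G2): 0→0, 1→5, 2→1, 3→9, 4→7, 5→4, 6→2, 7→3, 8→6, 9→8

Verify φ preserves adjacency — for each edge of G1, its image is an edge of G2:
  (0,1) → (φ(0),φ(1)) = (0,5) ∈ E(G2) ✓
  (0,4) → (φ(0),φ(4)) = (0,7) ∈ E(G2) ✓
  (0,5) → (φ(0),φ(5)) = (0,4) ∈ E(G2) ✓
  (0,6) → (φ(0),φ(6)) = (0,2) ∈ E(G2) ✓
  (0,9) → (φ(0),φ(9)) = (0,8) ∈ E(G2) ✓
  (1,5) → (φ(1),φ(5)) = (4,5) ∈ E(G2) ✓
  (1,6) → (φ(1),φ(6)) = (2,5) ∈ E(G2) ✓
  (2,3) → (φ(2),φ(3)) = (1,9) ∈ E(G2) ✓
  (3,7) → (φ(3),φ(7)) = (3,9) ∈ E(G2) ✓
  (3,8) → (φ(3),φ(8)) = (6,9) ∈ E(G2) ✓
  (4,6) → (φ(4),φ(6)) = (2,7) ∈ E(G2) ✓
  (5,6) → (φ(5),φ(6)) = (2,4) ∈ E(G2) ✓
  (5,8) → (φ(5),φ(8)) = (4,6) ∈ E(G2) ✓
  (6,9) → (φ(6),φ(9)) = (2,8) ∈ E(G2) ✓
All 14 edges of G1 map to edges of G2, and |E(G1)| = |E(G2)| = 14, so φ is a bijection on edges as well as vertices. Hence G1 ≅ G2.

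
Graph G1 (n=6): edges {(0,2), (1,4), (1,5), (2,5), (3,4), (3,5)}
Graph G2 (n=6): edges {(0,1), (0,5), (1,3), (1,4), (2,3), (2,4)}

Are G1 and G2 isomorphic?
Yes, isomorphic

The graphs are isomorphic.
One valid mapping φ: V(G1) → V(G2): 0→5, 1→3, 2→0, 3→4, 4→2, 5→1

Verify φ preserves adjacency — for each edge of G1, its image is an edge of G2:
  (0,2) → (φ(0),φ(2)) = (0,5) ∈ E(G2) ✓
  (1,4) → (φ(1),φ(4)) = (2,3) ∈ E(G2) ✓
  (1,5) → (φ(1),φ(5)) = (1,3) ∈ E(G2) ✓
  (2,5) → (φ(2),φ(5)) = (0,1) ∈ E(G2) ✓
  (3,4) → (φ(3),φ(4)) = (2,4) ∈ E(G2) ✓
  (3,5) → (φ(3),φ(5)) = (1,4) ∈ E(G2) ✓
All 6 edges of G1 map to edges of G2, and |E(G1)| = |E(G2)| = 6, so φ is a bijection on edges as well as vertices. Hence G1 ≅ G2.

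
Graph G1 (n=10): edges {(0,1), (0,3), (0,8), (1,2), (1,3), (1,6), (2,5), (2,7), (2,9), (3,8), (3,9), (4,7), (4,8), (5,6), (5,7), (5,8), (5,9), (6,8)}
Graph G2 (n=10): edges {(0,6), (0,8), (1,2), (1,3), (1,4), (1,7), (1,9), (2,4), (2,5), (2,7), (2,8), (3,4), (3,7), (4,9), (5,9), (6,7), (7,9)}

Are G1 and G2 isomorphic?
No, not isomorphic

The graphs are NOT isomorphic.

Counting triangles (3-cliques): G1 has 5, G2 has 6.
Triangle count is an isomorphism invariant, so differing triangle counts rule out isomorphism.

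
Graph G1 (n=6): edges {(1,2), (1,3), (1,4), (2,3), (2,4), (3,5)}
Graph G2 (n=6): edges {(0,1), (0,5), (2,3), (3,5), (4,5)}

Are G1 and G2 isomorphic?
No, not isomorphic

The graphs are NOT isomorphic.

Counting triangles (3-cliques): G1 has 2, G2 has 0.
Triangle count is an isomorphism invariant, so differing triangle counts rule out isomorphism.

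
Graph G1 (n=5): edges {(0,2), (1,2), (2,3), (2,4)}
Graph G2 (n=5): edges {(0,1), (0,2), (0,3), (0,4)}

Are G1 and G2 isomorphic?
Yes, isomorphic

The graphs are isomorphic.
One valid mapping φ: V(G1) → V(G2): 0→1, 1→4, 2→0, 3→3, 4→2

Verify φ preserves adjacency — for each edge of G1, its image is an edge of G2:
  (0,2) → (φ(0),φ(2)) = (0,1) ∈ E(G2) ✓
  (1,2) → (φ(1),φ(2)) = (0,4) ∈ E(G2) ✓
  (2,3) → (φ(2),φ(3)) = (0,3) ∈ E(G2) ✓
  (2,4) → (φ(2),φ(4)) = (0,2) ∈ E(G2) ✓
All 4 edges of G1 map to edges of G2, and |E(G1)| = |E(G2)| = 4, so φ is a bijection on edges as well as vertices. Hence G1 ≅ G2.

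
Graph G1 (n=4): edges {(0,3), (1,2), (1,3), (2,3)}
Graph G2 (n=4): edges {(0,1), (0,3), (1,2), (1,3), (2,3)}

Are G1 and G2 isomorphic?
No, not isomorphic

The graphs are NOT isomorphic.

Counting triangles (3-cliques): G1 has 1, G2 has 2.
Triangle count is an isomorphism invariant, so differing triangle counts rule out isomorphism.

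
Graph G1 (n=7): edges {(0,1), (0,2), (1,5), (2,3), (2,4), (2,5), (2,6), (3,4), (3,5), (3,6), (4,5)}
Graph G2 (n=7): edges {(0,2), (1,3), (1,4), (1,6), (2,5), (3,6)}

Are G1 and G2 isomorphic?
No, not isomorphic

The graphs are NOT isomorphic.

Connected components of G1: 1 component(s) with vertex sets [[0, 1, 2, 3, 4, 5, 6]], sizes [7].
Connected components of G2: 2 component(s) with vertex sets [[0, 2, 5], [1, 3, 4, 6]], sizes [3, 4].
The number of connected components (and the multiset of component sizes) is an isomorphism invariant — an isomorphism maps each component of G1 bijectively onto a component of G2. Since G1 has 1 component(s) and G2 has 2, they cannot be isomorphic.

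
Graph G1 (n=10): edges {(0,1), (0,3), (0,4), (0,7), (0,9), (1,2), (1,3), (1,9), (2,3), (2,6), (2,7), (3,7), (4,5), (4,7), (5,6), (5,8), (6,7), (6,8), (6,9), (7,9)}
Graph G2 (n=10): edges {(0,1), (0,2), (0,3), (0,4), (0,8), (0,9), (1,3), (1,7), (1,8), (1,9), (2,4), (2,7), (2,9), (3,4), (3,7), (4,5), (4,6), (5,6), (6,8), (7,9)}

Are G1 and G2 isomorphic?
Yes, isomorphic

The graphs are isomorphic.
One valid mapping φ: V(G1) → V(G2): 0→1, 1→7, 2→2, 3→9, 4→8, 5→6, 6→4, 7→0, 8→5, 9→3

Verify φ preserves adjacency — for each edge of G1, its image is an edge of G2:
  (0,1) → (φ(0),φ(1)) = (1,7) ∈ E(G2) ✓
  (0,3) → (φ(0),φ(3)) = (1,9) ∈ E(G2) ✓
  (0,4) → (φ(0),φ(4)) = (1,8) ∈ E(G2) ✓
  (0,7) → (φ(0),φ(7)) = (0,1) ∈ E(G2) ✓
  (0,9) → (φ(0),φ(9)) = (1,3) ∈ E(G2) ✓
  (1,2) → (φ(1),φ(2)) = (2,7) ∈ E(G2) ✓
  (1,3) → (φ(1),φ(3)) = (7,9) ∈ E(G2) ✓
  (1,9) → (φ(1),φ(9)) = (3,7) ∈ E(G2) ✓
  (2,3) → (φ(2),φ(3)) = (2,9) ∈ E(G2) ✓
  (2,6) → (φ(2),φ(6)) = (2,4) ∈ E(G2) ✓
  (2,7) → (φ(2),φ(7)) = (0,2) ∈ E(G2) ✓
  (3,7) → (φ(3),φ(7)) = (0,9) ∈ E(G2) ✓
  (4,5) → (φ(4),φ(5)) = (6,8) ∈ E(G2) ✓
  (4,7) → (φ(4),φ(7)) = (0,8) ∈ E(G2) ✓
  (5,6) → (φ(5),φ(6)) = (4,6) ∈ E(G2) ✓
  (5,8) → (φ(5),φ(8)) = (5,6) ∈ E(G2) ✓
  (6,7) → (φ(6),φ(7)) = (0,4) ∈ E(G2) ✓
  (6,8) → (φ(6),φ(8)) = (4,5) ∈ E(G2) ✓
  (6,9) → (φ(6),φ(9)) = (3,4) ∈ E(G2) ✓
  (7,9) → (φ(7),φ(9)) = (0,3) ∈ E(G2) ✓
All 20 edges of G1 map to edges of G2, and |E(G1)| = |E(G2)| = 20, so φ is a bijection on edges as well as vertices. Hence G1 ≅ G2.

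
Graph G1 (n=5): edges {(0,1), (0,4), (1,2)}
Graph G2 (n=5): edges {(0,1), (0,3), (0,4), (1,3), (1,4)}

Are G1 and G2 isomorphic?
No, not isomorphic

The graphs are NOT isomorphic.

Counting triangles (3-cliques): G1 has 0, G2 has 2.
Triangle count is an isomorphism invariant, so differing triangle counts rule out isomorphism.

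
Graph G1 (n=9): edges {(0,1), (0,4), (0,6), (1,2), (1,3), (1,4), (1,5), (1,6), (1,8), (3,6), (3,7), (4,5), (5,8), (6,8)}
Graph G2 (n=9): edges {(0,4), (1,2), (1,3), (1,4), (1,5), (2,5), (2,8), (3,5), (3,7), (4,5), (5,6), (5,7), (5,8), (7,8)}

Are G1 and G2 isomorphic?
Yes, isomorphic

The graphs are isomorphic.
One valid mapping φ: V(G1) → V(G2): 0→3, 1→5, 2→6, 3→4, 4→7, 5→8, 6→1, 7→0, 8→2

Verify φ preserves adjacency — for each edge of G1, its image is an edge of G2:
  (0,1) → (φ(0),φ(1)) = (3,5) ∈ E(G2) ✓
  (0,4) → (φ(0),φ(4)) = (3,7) ∈ E(G2) ✓
  (0,6) → (φ(0),φ(6)) = (1,3) ∈ E(G2) ✓
  (1,2) → (φ(1),φ(2)) = (5,6) ∈ E(G2) ✓
  (1,3) → (φ(1),φ(3)) = (4,5) ∈ E(G2) ✓
  (1,4) → (φ(1),φ(4)) = (5,7) ∈ E(G2) ✓
  (1,5) → (φ(1),φ(5)) = (5,8) ∈ E(G2) ✓
  (1,6) → (φ(1),φ(6)) = (1,5) ∈ E(G2) ✓
  (1,8) → (φ(1),φ(8)) = (2,5) ∈ E(G2) ✓
  (3,6) → (φ(3),φ(6)) = (1,4) ∈ E(G2) ✓
  (3,7) → (φ(3),φ(7)) = (0,4) ∈ E(G2) ✓
  (4,5) → (φ(4),φ(5)) = (7,8) ∈ E(G2) ✓
  (5,8) → (φ(5),φ(8)) = (2,8) ∈ E(G2) ✓
  (6,8) → (φ(6),φ(8)) = (1,2) ∈ E(G2) ✓
All 14 edges of G1 map to edges of G2, and |E(G1)| = |E(G2)| = 14, so φ is a bijection on edges as well as vertices. Hence G1 ≅ G2.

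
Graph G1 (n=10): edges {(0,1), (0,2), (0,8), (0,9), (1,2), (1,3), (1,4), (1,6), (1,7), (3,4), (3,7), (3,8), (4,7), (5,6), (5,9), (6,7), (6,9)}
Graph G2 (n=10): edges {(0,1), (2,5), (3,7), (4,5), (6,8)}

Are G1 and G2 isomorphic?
No, not isomorphic

The graphs are NOT isomorphic.

Connected components of G1: 1 component(s) with vertex sets [[0, 1, 2, 3, 4, 5, 6, 7, 8, 9]], sizes [10].
Connected components of G2: 5 component(s) with vertex sets [[9], [0, 1], [3, 7], [6, 8], [2, 4, 5]], sizes [1, 2, 2, 2, 3].
The number of connected components (and the multiset of component sizes) is an isomorphism invariant — an isomorphism maps each component of G1 bijectively onto a component of G2. Since G1 has 1 component(s) and G2 has 5, they cannot be isomorphic.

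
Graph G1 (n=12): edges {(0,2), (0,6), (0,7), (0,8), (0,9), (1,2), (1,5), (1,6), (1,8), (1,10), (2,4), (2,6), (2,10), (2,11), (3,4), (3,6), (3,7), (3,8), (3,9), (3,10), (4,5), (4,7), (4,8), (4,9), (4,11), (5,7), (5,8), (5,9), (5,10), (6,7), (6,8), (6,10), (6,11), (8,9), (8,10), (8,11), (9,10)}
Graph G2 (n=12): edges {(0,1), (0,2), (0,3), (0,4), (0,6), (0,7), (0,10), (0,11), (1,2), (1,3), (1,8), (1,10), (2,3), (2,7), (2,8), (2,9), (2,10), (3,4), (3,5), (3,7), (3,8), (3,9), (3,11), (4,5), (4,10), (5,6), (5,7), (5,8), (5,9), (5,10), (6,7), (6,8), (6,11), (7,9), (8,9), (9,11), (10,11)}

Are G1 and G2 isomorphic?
Yes, isomorphic

The graphs are isomorphic.
One valid mapping φ: V(G1) → V(G2): 0→11, 1→1, 2→10, 3→7, 4→5, 5→8, 6→0, 7→6, 8→3, 9→9, 10→2, 11→4

Verify φ preserves adjacency — for each edge of G1, its image is an edge of G2:
  (0,2) → (φ(0),φ(2)) = (10,11) ∈ E(G2) ✓
  (0,6) → (φ(0),φ(6)) = (0,11) ∈ E(G2) ✓
  (0,7) → (φ(0),φ(7)) = (6,11) ∈ E(G2) ✓
  (0,8) → (φ(0),φ(8)) = (3,11) ∈ E(G2) ✓
  (0,9) → (φ(0),φ(9)) = (9,11) ∈ E(G2) ✓
  (1,2) → (φ(1),φ(2)) = (1,10) ∈ E(G2) ✓
  (1,5) → (φ(1),φ(5)) = (1,8) ∈ E(G2) ✓
  (1,6) → (φ(1),φ(6)) = (0,1) ∈ E(G2) ✓
  (1,8) → (φ(1),φ(8)) = (1,3) ∈ E(G2) ✓
  (1,10) → (φ(1),φ(10)) = (1,2) ∈ E(G2) ✓
  (2,4) → (φ(2),φ(4)) = (5,10) ∈ E(G2) ✓
  (2,6) → (φ(2),φ(6)) = (0,10) ∈ E(G2) ✓
  (2,10) → (φ(2),φ(10)) = (2,10) ∈ E(G2) ✓
  (2,11) → (φ(2),φ(11)) = (4,10) ∈ E(G2) ✓
  (3,4) → (φ(3),φ(4)) = (5,7) ∈ E(G2) ✓
  (3,6) → (φ(3),φ(6)) = (0,7) ∈ E(G2) ✓
  (3,7) → (φ(3),φ(7)) = (6,7) ∈ E(G2) ✓
  (3,8) → (φ(3),φ(8)) = (3,7) ∈ E(G2) ✓
  (3,9) → (φ(3),φ(9)) = (7,9) ∈ E(G2) ✓
  (3,10) → (φ(3),φ(10)) = (2,7) ∈ E(G2) ✓
  (4,5) → (φ(4),φ(5)) = (5,8) ∈ E(G2) ✓
  (4,7) → (φ(4),φ(7)) = (5,6) ∈ E(G2) ✓
  (4,8) → (φ(4),φ(8)) = (3,5) ∈ E(G2) ✓
  (4,9) → (φ(4),φ(9)) = (5,9) ∈ E(G2) ✓
  (4,11) → (φ(4),φ(11)) = (4,5) ∈ E(G2) ✓
  (5,7) → (φ(5),φ(7)) = (6,8) ∈ E(G2) ✓
  (5,8) → (φ(5),φ(8)) = (3,8) ∈ E(G2) ✓
  (5,9) → (φ(5),φ(9)) = (8,9) ∈ E(G2) ✓
  (5,10) → (φ(5),φ(10)) = (2,8) ∈ E(G2) ✓
  (6,7) → (φ(6),φ(7)) = (0,6) ∈ E(G2) ✓
  (6,8) → (φ(6),φ(8)) = (0,3) ∈ E(G2) ✓
  (6,10) → (φ(6),φ(10)) = (0,2) ∈ E(G2) ✓
  (6,11) → (φ(6),φ(11)) = (0,4) ∈ E(G2) ✓
  (8,9) → (φ(8),φ(9)) = (3,9) ∈ E(G2) ✓
  (8,10) → (φ(8),φ(10)) = (2,3) ∈ E(G2) ✓
  (8,11) → (φ(8),φ(11)) = (3,4) ∈ E(G2) ✓
  (9,10) → (φ(9),φ(10)) = (2,9) ∈ E(G2) ✓
All 37 edges of G1 map to edges of G2, and |E(G1)| = |E(G2)| = 37, so φ is a bijection on edges as well as vertices. Hence G1 ≅ G2.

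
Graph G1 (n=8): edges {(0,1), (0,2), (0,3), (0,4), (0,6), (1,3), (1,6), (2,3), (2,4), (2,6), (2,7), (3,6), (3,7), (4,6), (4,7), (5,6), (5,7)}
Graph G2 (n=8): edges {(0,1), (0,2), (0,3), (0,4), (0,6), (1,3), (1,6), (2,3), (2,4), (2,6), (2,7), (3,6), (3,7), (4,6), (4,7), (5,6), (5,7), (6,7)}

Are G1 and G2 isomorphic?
No, not isomorphic

The graphs are NOT isomorphic.

Counting edges: G1 has 17 edge(s); G2 has 18 edge(s).
Edge count is an isomorphism invariant (a bijection on vertices induces a bijection on edges), so differing edge counts rule out isomorphism.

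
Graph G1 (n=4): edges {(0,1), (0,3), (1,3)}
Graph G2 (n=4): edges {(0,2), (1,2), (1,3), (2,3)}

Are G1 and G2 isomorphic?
No, not isomorphic

The graphs are NOT isomorphic.

Degrees in G1: deg(0)=2, deg(1)=2, deg(2)=0, deg(3)=2.
Sorted degree sequence of G1: [2, 2, 2, 0].
Degrees in G2: deg(0)=1, deg(1)=2, deg(2)=3, deg(3)=2.
Sorted degree sequence of G2: [3, 2, 2, 1].
The (sorted) degree sequence is an isomorphism invariant, so since G1 and G2 have different degree sequences they cannot be isomorphic.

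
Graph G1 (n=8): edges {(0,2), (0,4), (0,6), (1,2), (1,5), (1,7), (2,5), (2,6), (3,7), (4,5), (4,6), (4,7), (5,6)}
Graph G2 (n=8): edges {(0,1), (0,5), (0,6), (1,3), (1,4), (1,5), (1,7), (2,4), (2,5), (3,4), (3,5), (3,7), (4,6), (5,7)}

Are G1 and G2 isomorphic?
No, not isomorphic

The graphs are NOT isomorphic.

Degrees in G1: deg(0)=3, deg(1)=3, deg(2)=4, deg(3)=1, deg(4)=4, deg(5)=4, deg(6)=4, deg(7)=3.
Sorted degree sequence of G1: [4, 4, 4, 4, 3, 3, 3, 1].
Degrees in G2: deg(0)=3, deg(1)=5, deg(2)=2, deg(3)=4, deg(4)=4, deg(5)=5, deg(6)=2, deg(7)=3.
Sorted degree sequence of G2: [5, 5, 4, 4, 3, 3, 2, 2].
The (sorted) degree sequence is an isomorphism invariant, so since G1 and G2 have different degree sequences they cannot be isomorphic.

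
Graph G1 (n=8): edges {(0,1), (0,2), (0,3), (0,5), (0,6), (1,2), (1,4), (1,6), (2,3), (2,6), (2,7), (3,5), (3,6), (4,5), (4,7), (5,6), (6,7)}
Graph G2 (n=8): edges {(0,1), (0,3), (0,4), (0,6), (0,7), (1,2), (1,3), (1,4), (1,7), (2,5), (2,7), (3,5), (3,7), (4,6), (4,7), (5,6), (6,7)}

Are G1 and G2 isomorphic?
Yes, isomorphic

The graphs are isomorphic.
One valid mapping φ: V(G1) → V(G2): 0→0, 1→3, 2→1, 3→4, 4→5, 5→6, 6→7, 7→2

Verify φ preserves adjacency — for each edge of G1, its image is an edge of G2:
  (0,1) → (φ(0),φ(1)) = (0,3) ∈ E(G2) ✓
  (0,2) → (φ(0),φ(2)) = (0,1) ∈ E(G2) ✓
  (0,3) → (φ(0),φ(3)) = (0,4) ∈ E(G2) ✓
  (0,5) → (φ(0),φ(5)) = (0,6) ∈ E(G2) ✓
  (0,6) → (φ(0),φ(6)) = (0,7) ∈ E(G2) ✓
  (1,2) → (φ(1),φ(2)) = (1,3) ∈ E(G2) ✓
  (1,4) → (φ(1),φ(4)) = (3,5) ∈ E(G2) ✓
  (1,6) → (φ(1),φ(6)) = (3,7) ∈ E(G2) ✓
  (2,3) → (φ(2),φ(3)) = (1,4) ∈ E(G2) ✓
  (2,6) → (φ(2),φ(6)) = (1,7) ∈ E(G2) ✓
  (2,7) → (φ(2),φ(7)) = (1,2) ∈ E(G2) ✓
  (3,5) → (φ(3),φ(5)) = (4,6) ∈ E(G2) ✓
  (3,6) → (φ(3),φ(6)) = (4,7) ∈ E(G2) ✓
  (4,5) → (φ(4),φ(5)) = (5,6) ∈ E(G2) ✓
  (4,7) → (φ(4),φ(7)) = (2,5) ∈ E(G2) ✓
  (5,6) → (φ(5),φ(6)) = (6,7) ∈ E(G2) ✓
  (6,7) → (φ(6),φ(7)) = (2,7) ∈ E(G2) ✓
All 17 edges of G1 map to edges of G2, and |E(G1)| = |E(G2)| = 17, so φ is a bijection on edges as well as vertices. Hence G1 ≅ G2.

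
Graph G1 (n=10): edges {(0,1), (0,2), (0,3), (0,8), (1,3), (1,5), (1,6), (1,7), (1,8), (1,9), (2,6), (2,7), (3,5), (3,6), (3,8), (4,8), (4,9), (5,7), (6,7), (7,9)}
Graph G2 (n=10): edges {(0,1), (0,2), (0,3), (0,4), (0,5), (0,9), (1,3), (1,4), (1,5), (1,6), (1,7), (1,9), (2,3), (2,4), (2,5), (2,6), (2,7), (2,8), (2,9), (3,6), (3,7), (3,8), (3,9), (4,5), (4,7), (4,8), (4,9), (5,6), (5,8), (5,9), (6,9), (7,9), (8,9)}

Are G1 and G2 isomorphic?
No, not isomorphic

The graphs are NOT isomorphic.

Counting triangles (3-cliques): G1 has 10, G2 has 45.
Triangle count is an isomorphism invariant, so differing triangle counts rule out isomorphism.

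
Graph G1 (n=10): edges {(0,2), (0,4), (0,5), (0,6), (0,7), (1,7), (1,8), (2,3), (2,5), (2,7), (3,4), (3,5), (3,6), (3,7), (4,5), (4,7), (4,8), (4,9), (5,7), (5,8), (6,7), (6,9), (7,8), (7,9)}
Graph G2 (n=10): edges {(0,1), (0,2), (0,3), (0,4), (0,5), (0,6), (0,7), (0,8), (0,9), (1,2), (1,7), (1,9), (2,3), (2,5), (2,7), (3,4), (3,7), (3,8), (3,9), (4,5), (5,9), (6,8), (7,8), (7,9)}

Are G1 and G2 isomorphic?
Yes, isomorphic

The graphs are isomorphic.
One valid mapping φ: V(G1) → V(G2): 0→2, 1→6, 2→1, 3→9, 4→3, 5→7, 6→5, 7→0, 8→8, 9→4

Verify φ preserves adjacency — for each edge of G1, its image is an edge of G2:
  (0,2) → (φ(0),φ(2)) = (1,2) ∈ E(G2) ✓
  (0,4) → (φ(0),φ(4)) = (2,3) ∈ E(G2) ✓
  (0,5) → (φ(0),φ(5)) = (2,7) ∈ E(G2) ✓
  (0,6) → (φ(0),φ(6)) = (2,5) ∈ E(G2) ✓
  (0,7) → (φ(0),φ(7)) = (0,2) ∈ E(G2) ✓
  (1,7) → (φ(1),φ(7)) = (0,6) ∈ E(G2) ✓
  (1,8) → (φ(1),φ(8)) = (6,8) ∈ E(G2) ✓
  (2,3) → (φ(2),φ(3)) = (1,9) ∈ E(G2) ✓
  (2,5) → (φ(2),φ(5)) = (1,7) ∈ E(G2) ✓
  (2,7) → (φ(2),φ(7)) = (0,1) ∈ E(G2) ✓
  (3,4) → (φ(3),φ(4)) = (3,9) ∈ E(G2) ✓
  (3,5) → (φ(3),φ(5)) = (7,9) ∈ E(G2) ✓
  (3,6) → (φ(3),φ(6)) = (5,9) ∈ E(G2) ✓
  (3,7) → (φ(3),φ(7)) = (0,9) ∈ E(G2) ✓
  (4,5) → (φ(4),φ(5)) = (3,7) ∈ E(G2) ✓
  (4,7) → (φ(4),φ(7)) = (0,3) ∈ E(G2) ✓
  (4,8) → (φ(4),φ(8)) = (3,8) ∈ E(G2) ✓
  (4,9) → (φ(4),φ(9)) = (3,4) ∈ E(G2) ✓
  (5,7) → (φ(5),φ(7)) = (0,7) ∈ E(G2) ✓
  (5,8) → (φ(5),φ(8)) = (7,8) ∈ E(G2) ✓
  (6,7) → (φ(6),φ(7)) = (0,5) ∈ E(G2) ✓
  (6,9) → (φ(6),φ(9)) = (4,5) ∈ E(G2) ✓
  (7,8) → (φ(7),φ(8)) = (0,8) ∈ E(G2) ✓
  (7,9) → (φ(7),φ(9)) = (0,4) ∈ E(G2) ✓
All 24 edges of G1 map to edges of G2, and |E(G1)| = |E(G2)| = 24, so φ is a bijection on edges as well as vertices. Hence G1 ≅ G2.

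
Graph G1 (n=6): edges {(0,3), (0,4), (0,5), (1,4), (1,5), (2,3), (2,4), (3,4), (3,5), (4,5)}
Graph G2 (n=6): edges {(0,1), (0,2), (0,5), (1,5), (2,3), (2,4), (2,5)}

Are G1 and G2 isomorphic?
No, not isomorphic

The graphs are NOT isomorphic.

Degrees in G1: deg(0)=3, deg(1)=2, deg(2)=2, deg(3)=4, deg(4)=5, deg(5)=4.
Sorted degree sequence of G1: [5, 4, 4, 3, 2, 2].
Degrees in G2: deg(0)=3, deg(1)=2, deg(2)=4, deg(3)=1, deg(4)=1, deg(5)=3.
Sorted degree sequence of G2: [4, 3, 3, 2, 1, 1].
The (sorted) degree sequence is an isomorphism invariant, so since G1 and G2 have different degree sequences they cannot be isomorphic.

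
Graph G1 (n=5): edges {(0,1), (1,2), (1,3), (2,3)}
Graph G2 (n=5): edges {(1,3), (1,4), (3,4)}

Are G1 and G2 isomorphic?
No, not isomorphic

The graphs are NOT isomorphic.

Degrees in G1: deg(0)=1, deg(1)=3, deg(2)=2, deg(3)=2, deg(4)=0.
Sorted degree sequence of G1: [3, 2, 2, 1, 0].
Degrees in G2: deg(0)=0, deg(1)=2, deg(2)=0, deg(3)=2, deg(4)=2.
Sorted degree sequence of G2: [2, 2, 2, 0, 0].
The (sorted) degree sequence is an isomorphism invariant, so since G1 and G2 have different degree sequences they cannot be isomorphic.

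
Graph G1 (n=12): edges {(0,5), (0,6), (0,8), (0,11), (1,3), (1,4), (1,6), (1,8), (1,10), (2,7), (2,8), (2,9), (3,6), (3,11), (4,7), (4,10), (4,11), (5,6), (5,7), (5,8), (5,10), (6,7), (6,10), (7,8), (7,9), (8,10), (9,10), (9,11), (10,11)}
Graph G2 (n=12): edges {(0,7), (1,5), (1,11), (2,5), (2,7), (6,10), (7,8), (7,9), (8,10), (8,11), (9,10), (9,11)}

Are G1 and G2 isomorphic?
No, not isomorphic

The graphs are NOT isomorphic.

Connected components of G1: 1 component(s) with vertex sets [[0, 1, 2, 3, 4, 5, 6, 7, 8, 9, 10, 11]], sizes [12].
Connected components of G2: 3 component(s) with vertex sets [[3], [4], [0, 1, 2, 5, 6, 7, 8, 9, 10, 11]], sizes [1, 1, 10].
The number of connected components (and the multiset of component sizes) is an isomorphism invariant — an isomorphism maps each component of G1 bijectively onto a component of G2. Since G1 has 1 component(s) and G2 has 3, they cannot be isomorphic.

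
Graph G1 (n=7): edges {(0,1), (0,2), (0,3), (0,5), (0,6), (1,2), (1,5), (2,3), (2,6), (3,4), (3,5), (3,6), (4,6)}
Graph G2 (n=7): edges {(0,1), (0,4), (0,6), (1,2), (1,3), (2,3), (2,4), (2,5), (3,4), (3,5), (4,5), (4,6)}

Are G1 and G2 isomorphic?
No, not isomorphic

The graphs are NOT isomorphic.

Counting triangles (3-cliques): G1 has 8, G2 has 6.
Triangle count is an isomorphism invariant, so differing triangle counts rule out isomorphism.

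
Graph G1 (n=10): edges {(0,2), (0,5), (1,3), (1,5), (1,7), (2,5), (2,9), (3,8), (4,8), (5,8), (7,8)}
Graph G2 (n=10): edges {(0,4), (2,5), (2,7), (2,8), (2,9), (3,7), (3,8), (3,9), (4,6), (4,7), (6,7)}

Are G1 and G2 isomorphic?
Yes, isomorphic

The graphs are isomorphic.
One valid mapping φ: V(G1) → V(G2): 0→6, 1→3, 2→4, 3→8, 4→5, 5→7, 6→1, 7→9, 8→2, 9→0

Verify φ preserves adjacency — for each edge of G1, its image is an edge of G2:
  (0,2) → (φ(0),φ(2)) = (4,6) ∈ E(G2) ✓
  (0,5) → (φ(0),φ(5)) = (6,7) ∈ E(G2) ✓
  (1,3) → (φ(1),φ(3)) = (3,8) ∈ E(G2) ✓
  (1,5) → (φ(1),φ(5)) = (3,7) ∈ E(G2) ✓
  (1,7) → (φ(1),φ(7)) = (3,9) ∈ E(G2) ✓
  (2,5) → (φ(2),φ(5)) = (4,7) ∈ E(G2) ✓
  (2,9) → (φ(2),φ(9)) = (0,4) ∈ E(G2) ✓
  (3,8) → (φ(3),φ(8)) = (2,8) ∈ E(G2) ✓
  (4,8) → (φ(4),φ(8)) = (2,5) ∈ E(G2) ✓
  (5,8) → (φ(5),φ(8)) = (2,7) ∈ E(G2) ✓
  (7,8) → (φ(7),φ(8)) = (2,9) ∈ E(G2) ✓
All 11 edges of G1 map to edges of G2, and |E(G1)| = |E(G2)| = 11, so φ is a bijection on edges as well as vertices. Hence G1 ≅ G2.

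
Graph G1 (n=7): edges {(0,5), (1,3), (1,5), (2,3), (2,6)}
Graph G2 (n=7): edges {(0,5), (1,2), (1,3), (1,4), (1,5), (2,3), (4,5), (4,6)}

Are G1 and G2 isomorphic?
No, not isomorphic

The graphs are NOT isomorphic.

Counting triangles (3-cliques): G1 has 0, G2 has 2.
Triangle count is an isomorphism invariant, so differing triangle counts rule out isomorphism.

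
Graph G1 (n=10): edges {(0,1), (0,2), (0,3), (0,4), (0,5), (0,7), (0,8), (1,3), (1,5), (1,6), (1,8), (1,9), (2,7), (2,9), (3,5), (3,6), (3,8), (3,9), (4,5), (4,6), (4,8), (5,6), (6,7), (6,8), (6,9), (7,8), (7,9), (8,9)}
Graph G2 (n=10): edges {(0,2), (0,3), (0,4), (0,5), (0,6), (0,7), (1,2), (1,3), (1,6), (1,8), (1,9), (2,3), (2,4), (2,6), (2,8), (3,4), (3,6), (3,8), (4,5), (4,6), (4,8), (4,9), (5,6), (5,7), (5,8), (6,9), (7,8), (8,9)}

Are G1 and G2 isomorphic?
Yes, isomorphic

The graphs are isomorphic.
One valid mapping φ: V(G1) → V(G2): 0→8, 1→3, 2→7, 3→2, 4→9, 5→1, 6→6, 7→5, 8→4, 9→0

Verify φ preserves adjacency — for each edge of G1, its image is an edge of G2:
  (0,1) → (φ(0),φ(1)) = (3,8) ∈ E(G2) ✓
  (0,2) → (φ(0),φ(2)) = (7,8) ∈ E(G2) ✓
  (0,3) → (φ(0),φ(3)) = (2,8) ∈ E(G2) ✓
  (0,4) → (φ(0),φ(4)) = (8,9) ∈ E(G2) ✓
  (0,5) → (φ(0),φ(5)) = (1,8) ∈ E(G2) ✓
  (0,7) → (φ(0),φ(7)) = (5,8) ∈ E(G2) ✓
  (0,8) → (φ(0),φ(8)) = (4,8) ∈ E(G2) ✓
  (1,3) → (φ(1),φ(3)) = (2,3) ∈ E(G2) ✓
  (1,5) → (φ(1),φ(5)) = (1,3) ∈ E(G2) ✓
  (1,6) → (φ(1),φ(6)) = (3,6) ∈ E(G2) ✓
  (1,8) → (φ(1),φ(8)) = (3,4) ∈ E(G2) ✓
  (1,9) → (φ(1),φ(9)) = (0,3) ∈ E(G2) ✓
  (2,7) → (φ(2),φ(7)) = (5,7) ∈ E(G2) ✓
  (2,9) → (φ(2),φ(9)) = (0,7) ∈ E(G2) ✓
  (3,5) → (φ(3),φ(5)) = (1,2) ∈ E(G2) ✓
  (3,6) → (φ(3),φ(6)) = (2,6) ∈ E(G2) ✓
  (3,8) → (φ(3),φ(8)) = (2,4) ∈ E(G2) ✓
  (3,9) → (φ(3),φ(9)) = (0,2) ∈ E(G2) ✓
  (4,5) → (φ(4),φ(5)) = (1,9) ∈ E(G2) ✓
  (4,6) → (φ(4),φ(6)) = (6,9) ∈ E(G2) ✓
  (4,8) → (φ(4),φ(8)) = (4,9) ∈ E(G2) ✓
  (5,6) → (φ(5),φ(6)) = (1,6) ∈ E(G2) ✓
  (6,7) → (φ(6),φ(7)) = (5,6) ∈ E(G2) ✓
  (6,8) → (φ(6),φ(8)) = (4,6) ∈ E(G2) ✓
  (6,9) → (φ(6),φ(9)) = (0,6) ∈ E(G2) ✓
  (7,8) → (φ(7),φ(8)) = (4,5) ∈ E(G2) ✓
  (7,9) → (φ(7),φ(9)) = (0,5) ∈ E(G2) ✓
  (8,9) → (φ(8),φ(9)) = (0,4) ∈ E(G2) ✓
All 28 edges of G1 map to edges of G2, and |E(G1)| = |E(G2)| = 28, so φ is a bijection on edges as well as vertices. Hence G1 ≅ G2.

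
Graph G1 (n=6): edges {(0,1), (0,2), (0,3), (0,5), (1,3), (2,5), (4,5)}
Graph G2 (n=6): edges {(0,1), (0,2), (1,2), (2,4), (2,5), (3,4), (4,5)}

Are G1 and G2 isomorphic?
Yes, isomorphic

The graphs are isomorphic.
One valid mapping φ: V(G1) → V(G2): 0→2, 1→0, 2→5, 3→1, 4→3, 5→4

Verify φ preserves adjacency — for each edge of G1, its image is an edge of G2:
  (0,1) → (φ(0),φ(1)) = (0,2) ∈ E(G2) ✓
  (0,2) → (φ(0),φ(2)) = (2,5) ∈ E(G2) ✓
  (0,3) → (φ(0),φ(3)) = (1,2) ∈ E(G2) ✓
  (0,5) → (φ(0),φ(5)) = (2,4) ∈ E(G2) ✓
  (1,3) → (φ(1),φ(3)) = (0,1) ∈ E(G2) ✓
  (2,5) → (φ(2),φ(5)) = (4,5) ∈ E(G2) ✓
  (4,5) → (φ(4),φ(5)) = (3,4) ∈ E(G2) ✓
All 7 edges of G1 map to edges of G2, and |E(G1)| = |E(G2)| = 7, so φ is a bijection on edges as well as vertices. Hence G1 ≅ G2.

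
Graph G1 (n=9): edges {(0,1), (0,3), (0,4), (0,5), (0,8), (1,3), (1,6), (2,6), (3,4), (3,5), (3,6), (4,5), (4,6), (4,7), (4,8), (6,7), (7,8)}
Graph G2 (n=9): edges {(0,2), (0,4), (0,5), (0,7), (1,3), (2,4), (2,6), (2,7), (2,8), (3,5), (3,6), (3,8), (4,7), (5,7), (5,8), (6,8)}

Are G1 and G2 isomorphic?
No, not isomorphic

The graphs are NOT isomorphic.

Degrees in G1: deg(0)=5, deg(1)=3, deg(2)=1, deg(3)=5, deg(4)=6, deg(5)=3, deg(6)=5, deg(7)=3, deg(8)=3.
Sorted degree sequence of G1: [6, 5, 5, 5, 3, 3, 3, 3, 1].
Degrees in G2: deg(0)=4, deg(1)=1, deg(2)=5, deg(3)=4, deg(4)=3, deg(5)=4, deg(6)=3, deg(7)=4, deg(8)=4.
Sorted degree sequence of G2: [5, 4, 4, 4, 4, 4, 3, 3, 1].
The (sorted) degree sequence is an isomorphism invariant, so since G1 and G2 have different degree sequences they cannot be isomorphic.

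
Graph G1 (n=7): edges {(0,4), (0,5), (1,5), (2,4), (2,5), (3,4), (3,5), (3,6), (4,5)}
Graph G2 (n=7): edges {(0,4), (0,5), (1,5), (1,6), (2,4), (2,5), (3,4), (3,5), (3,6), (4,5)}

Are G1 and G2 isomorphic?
No, not isomorphic

The graphs are NOT isomorphic.

Counting edges: G1 has 9 edge(s); G2 has 10 edge(s).
Edge count is an isomorphism invariant (a bijection on vertices induces a bijection on edges), so differing edge counts rule out isomorphism.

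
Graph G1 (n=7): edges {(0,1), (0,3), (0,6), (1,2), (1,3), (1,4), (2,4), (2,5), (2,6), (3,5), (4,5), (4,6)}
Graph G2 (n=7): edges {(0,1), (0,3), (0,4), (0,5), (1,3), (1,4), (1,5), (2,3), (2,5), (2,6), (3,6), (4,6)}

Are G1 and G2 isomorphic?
Yes, isomorphic

The graphs are isomorphic.
One valid mapping φ: V(G1) → V(G2): 0→6, 1→3, 2→1, 3→2, 4→0, 5→5, 6→4

Verify φ preserves adjacency — for each edge of G1, its image is an edge of G2:
  (0,1) → (φ(0),φ(1)) = (3,6) ∈ E(G2) ✓
  (0,3) → (φ(0),φ(3)) = (2,6) ∈ E(G2) ✓
  (0,6) → (φ(0),φ(6)) = (4,6) ∈ E(G2) ✓
  (1,2) → (φ(1),φ(2)) = (1,3) ∈ E(G2) ✓
  (1,3) → (φ(1),φ(3)) = (2,3) ∈ E(G2) ✓
  (1,4) → (φ(1),φ(4)) = (0,3) ∈ E(G2) ✓
  (2,4) → (φ(2),φ(4)) = (0,1) ∈ E(G2) ✓
  (2,5) → (φ(2),φ(5)) = (1,5) ∈ E(G2) ✓
  (2,6) → (φ(2),φ(6)) = (1,4) ∈ E(G2) ✓
  (3,5) → (φ(3),φ(5)) = (2,5) ∈ E(G2) ✓
  (4,5) → (φ(4),φ(5)) = (0,5) ∈ E(G2) ✓
  (4,6) → (φ(4),φ(6)) = (0,4) ∈ E(G2) ✓
All 12 edges of G1 map to edges of G2, and |E(G1)| = |E(G2)| = 12, so φ is a bijection on edges as well as vertices. Hence G1 ≅ G2.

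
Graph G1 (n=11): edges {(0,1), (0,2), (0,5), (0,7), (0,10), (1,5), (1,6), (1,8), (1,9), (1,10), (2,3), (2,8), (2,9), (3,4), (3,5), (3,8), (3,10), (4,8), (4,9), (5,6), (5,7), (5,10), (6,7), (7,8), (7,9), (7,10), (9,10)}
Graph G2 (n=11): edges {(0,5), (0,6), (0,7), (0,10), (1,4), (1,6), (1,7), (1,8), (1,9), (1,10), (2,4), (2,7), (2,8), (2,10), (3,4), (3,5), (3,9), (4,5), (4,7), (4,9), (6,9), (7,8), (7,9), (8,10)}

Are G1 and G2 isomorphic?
No, not isomorphic

The graphs are NOT isomorphic.

Degrees in G1: deg(0)=5, deg(1)=6, deg(2)=4, deg(3)=5, deg(4)=3, deg(5)=6, deg(6)=3, deg(7)=6, deg(8)=5, deg(9)=5, deg(10)=6.
Sorted degree sequence of G1: [6, 6, 6, 6, 5, 5, 5, 5, 4, 3, 3].
Degrees in G2: deg(0)=4, deg(1)=6, deg(2)=4, deg(3)=3, deg(4)=6, deg(5)=3, deg(6)=3, deg(7)=6, deg(8)=4, deg(9)=5, deg(10)=4.
Sorted degree sequence of G2: [6, 6, 6, 5, 4, 4, 4, 4, 3, 3, 3].
The (sorted) degree sequence is an isomorphism invariant, so since G1 and G2 have different degree sequences they cannot be isomorphic.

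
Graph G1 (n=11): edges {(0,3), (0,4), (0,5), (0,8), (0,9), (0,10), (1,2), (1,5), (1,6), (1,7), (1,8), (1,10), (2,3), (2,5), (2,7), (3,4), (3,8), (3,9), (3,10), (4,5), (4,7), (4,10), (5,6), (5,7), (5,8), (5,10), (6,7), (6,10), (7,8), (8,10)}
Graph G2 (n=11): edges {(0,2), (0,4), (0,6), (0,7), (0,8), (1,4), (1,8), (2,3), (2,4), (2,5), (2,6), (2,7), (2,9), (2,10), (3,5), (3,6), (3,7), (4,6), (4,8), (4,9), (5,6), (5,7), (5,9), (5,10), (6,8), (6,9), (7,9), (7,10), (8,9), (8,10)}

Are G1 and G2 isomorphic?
Yes, isomorphic

The graphs are isomorphic.
One valid mapping φ: V(G1) → V(G2): 0→4, 1→5, 2→10, 3→8, 4→0, 5→2, 6→3, 7→7, 8→9, 9→1, 10→6

Verify φ preserves adjacency — for each edge of G1, its image is an edge of G2:
  (0,3) → (φ(0),φ(3)) = (4,8) ∈ E(G2) ✓
  (0,4) → (φ(0),φ(4)) = (0,4) ∈ E(G2) ✓
  (0,5) → (φ(0),φ(5)) = (2,4) ∈ E(G2) ✓
  (0,8) → (φ(0),φ(8)) = (4,9) ∈ E(G2) ✓
  (0,9) → (φ(0),φ(9)) = (1,4) ∈ E(G2) ✓
  (0,10) → (φ(0),φ(10)) = (4,6) ∈ E(G2) ✓
  (1,2) → (φ(1),φ(2)) = (5,10) ∈ E(G2) ✓
  (1,5) → (φ(1),φ(5)) = (2,5) ∈ E(G2) ✓
  (1,6) → (φ(1),φ(6)) = (3,5) ∈ E(G2) ✓
  (1,7) → (φ(1),φ(7)) = (5,7) ∈ E(G2) ✓
  (1,8) → (φ(1),φ(8)) = (5,9) ∈ E(G2) ✓
  (1,10) → (φ(1),φ(10)) = (5,6) ∈ E(G2) ✓
  (2,3) → (φ(2),φ(3)) = (8,10) ∈ E(G2) ✓
  (2,5) → (φ(2),φ(5)) = (2,10) ∈ E(G2) ✓
  (2,7) → (φ(2),φ(7)) = (7,10) ∈ E(G2) ✓
  (3,4) → (φ(3),φ(4)) = (0,8) ∈ E(G2) ✓
  (3,8) → (φ(3),φ(8)) = (8,9) ∈ E(G2) ✓
  (3,9) → (φ(3),φ(9)) = (1,8) ∈ E(G2) ✓
  (3,10) → (φ(3),φ(10)) = (6,8) ∈ E(G2) ✓
  (4,5) → (φ(4),φ(5)) = (0,2) ∈ E(G2) ✓
  (4,7) → (φ(4),φ(7)) = (0,7) ∈ E(G2) ✓
  (4,10) → (φ(4),φ(10)) = (0,6) ∈ E(G2) ✓
  (5,6) → (φ(5),φ(6)) = (2,3) ∈ E(G2) ✓
  (5,7) → (φ(5),φ(7)) = (2,7) ∈ E(G2) ✓
  (5,8) → (φ(5),φ(8)) = (2,9) ∈ E(G2) ✓
  (5,10) → (φ(5),φ(10)) = (2,6) ∈ E(G2) ✓
  (6,7) → (φ(6),φ(7)) = (3,7) ∈ E(G2) ✓
  (6,10) → (φ(6),φ(10)) = (3,6) ∈ E(G2) ✓
  (7,8) → (φ(7),φ(8)) = (7,9) ∈ E(G2) ✓
  (8,10) → (φ(8),φ(10)) = (6,9) ∈ E(G2) ✓
All 30 edges of G1 map to edges of G2, and |E(G1)| = |E(G2)| = 30, so φ is a bijection on edges as well as vertices. Hence G1 ≅ G2.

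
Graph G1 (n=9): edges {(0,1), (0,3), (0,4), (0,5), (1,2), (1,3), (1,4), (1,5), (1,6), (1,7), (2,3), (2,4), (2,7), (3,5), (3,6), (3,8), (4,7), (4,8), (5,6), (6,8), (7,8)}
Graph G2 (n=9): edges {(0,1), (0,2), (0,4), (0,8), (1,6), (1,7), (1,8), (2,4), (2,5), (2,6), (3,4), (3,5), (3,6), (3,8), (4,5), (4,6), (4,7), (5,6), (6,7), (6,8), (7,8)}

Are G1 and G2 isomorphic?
Yes, isomorphic

The graphs are isomorphic.
One valid mapping φ: V(G1) → V(G2): 0→3, 1→6, 2→7, 3→4, 4→8, 5→5, 6→2, 7→1, 8→0

Verify φ preserves adjacency — for each edge of G1, its image is an edge of G2:
  (0,1) → (φ(0),φ(1)) = (3,6) ∈ E(G2) ✓
  (0,3) → (φ(0),φ(3)) = (3,4) ∈ E(G2) ✓
  (0,4) → (φ(0),φ(4)) = (3,8) ∈ E(G2) ✓
  (0,5) → (φ(0),φ(5)) = (3,5) ∈ E(G2) ✓
  (1,2) → (φ(1),φ(2)) = (6,7) ∈ E(G2) ✓
  (1,3) → (φ(1),φ(3)) = (4,6) ∈ E(G2) ✓
  (1,4) → (φ(1),φ(4)) = (6,8) ∈ E(G2) ✓
  (1,5) → (φ(1),φ(5)) = (5,6) ∈ E(G2) ✓
  (1,6) → (φ(1),φ(6)) = (2,6) ∈ E(G2) ✓
  (1,7) → (φ(1),φ(7)) = (1,6) ∈ E(G2) ✓
  (2,3) → (φ(2),φ(3)) = (4,7) ∈ E(G2) ✓
  (2,4) → (φ(2),φ(4)) = (7,8) ∈ E(G2) ✓
  (2,7) → (φ(2),φ(7)) = (1,7) ∈ E(G2) ✓
  (3,5) → (φ(3),φ(5)) = (4,5) ∈ E(G2) ✓
  (3,6) → (φ(3),φ(6)) = (2,4) ∈ E(G2) ✓
  (3,8) → (φ(3),φ(8)) = (0,4) ∈ E(G2) ✓
  (4,7) → (φ(4),φ(7)) = (1,8) ∈ E(G2) ✓
  (4,8) → (φ(4),φ(8)) = (0,8) ∈ E(G2) ✓
  (5,6) → (φ(5),φ(6)) = (2,5) ∈ E(G2) ✓
  (6,8) → (φ(6),φ(8)) = (0,2) ∈ E(G2) ✓
  (7,8) → (φ(7),φ(8)) = (0,1) ∈ E(G2) ✓
All 21 edges of G1 map to edges of G2, and |E(G1)| = |E(G2)| = 21, so φ is a bijection on edges as well as vertices. Hence G1 ≅ G2.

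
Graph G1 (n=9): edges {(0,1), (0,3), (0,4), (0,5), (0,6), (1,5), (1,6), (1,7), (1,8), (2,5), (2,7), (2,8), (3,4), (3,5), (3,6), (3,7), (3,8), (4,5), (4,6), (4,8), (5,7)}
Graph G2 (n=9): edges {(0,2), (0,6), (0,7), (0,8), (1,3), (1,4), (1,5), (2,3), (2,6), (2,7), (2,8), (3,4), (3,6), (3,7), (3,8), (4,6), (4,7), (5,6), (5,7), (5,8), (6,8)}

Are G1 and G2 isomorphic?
Yes, isomorphic

The graphs are isomorphic.
One valid mapping φ: V(G1) → V(G2): 0→2, 1→7, 2→1, 3→6, 4→8, 5→3, 6→0, 7→4, 8→5

Verify φ preserves adjacency — for each edge of G1, its image is an edge of G2:
  (0,1) → (φ(0),φ(1)) = (2,7) ∈ E(G2) ✓
  (0,3) → (φ(0),φ(3)) = (2,6) ∈ E(G2) ✓
  (0,4) → (φ(0),φ(4)) = (2,8) ∈ E(G2) ✓
  (0,5) → (φ(0),φ(5)) = (2,3) ∈ E(G2) ✓
  (0,6) → (φ(0),φ(6)) = (0,2) ∈ E(G2) ✓
  (1,5) → (φ(1),φ(5)) = (3,7) ∈ E(G2) ✓
  (1,6) → (φ(1),φ(6)) = (0,7) ∈ E(G2) ✓
  (1,7) → (φ(1),φ(7)) = (4,7) ∈ E(G2) ✓
  (1,8) → (φ(1),φ(8)) = (5,7) ∈ E(G2) ✓
  (2,5) → (φ(2),φ(5)) = (1,3) ∈ E(G2) ✓
  (2,7) → (φ(2),φ(7)) = (1,4) ∈ E(G2) ✓
  (2,8) → (φ(2),φ(8)) = (1,5) ∈ E(G2) ✓
  (3,4) → (φ(3),φ(4)) = (6,8) ∈ E(G2) ✓
  (3,5) → (φ(3),φ(5)) = (3,6) ∈ E(G2) ✓
  (3,6) → (φ(3),φ(6)) = (0,6) ∈ E(G2) ✓
  (3,7) → (φ(3),φ(7)) = (4,6) ∈ E(G2) ✓
  (3,8) → (φ(3),φ(8)) = (5,6) ∈ E(G2) ✓
  (4,5) → (φ(4),φ(5)) = (3,8) ∈ E(G2) ✓
  (4,6) → (φ(4),φ(6)) = (0,8) ∈ E(G2) ✓
  (4,8) → (φ(4),φ(8)) = (5,8) ∈ E(G2) ✓
  (5,7) → (φ(5),φ(7)) = (3,4) ∈ E(G2) ✓
All 21 edges of G1 map to edges of G2, and |E(G1)| = |E(G2)| = 21, so φ is a bijection on edges as well as vertices. Hence G1 ≅ G2.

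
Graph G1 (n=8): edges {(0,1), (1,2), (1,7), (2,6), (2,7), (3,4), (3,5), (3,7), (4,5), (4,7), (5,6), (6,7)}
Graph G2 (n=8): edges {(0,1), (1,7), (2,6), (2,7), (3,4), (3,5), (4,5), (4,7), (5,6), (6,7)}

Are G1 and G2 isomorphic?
No, not isomorphic

The graphs are NOT isomorphic.

Counting edges: G1 has 12 edge(s); G2 has 10 edge(s).
Edge count is an isomorphism invariant (a bijection on vertices induces a bijection on edges), so differing edge counts rule out isomorphism.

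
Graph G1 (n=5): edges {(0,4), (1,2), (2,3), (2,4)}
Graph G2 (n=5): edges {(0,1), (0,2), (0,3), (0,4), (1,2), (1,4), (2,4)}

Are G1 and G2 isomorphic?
No, not isomorphic

The graphs are NOT isomorphic.

Counting triangles (3-cliques): G1 has 0, G2 has 4.
Triangle count is an isomorphism invariant, so differing triangle counts rule out isomorphism.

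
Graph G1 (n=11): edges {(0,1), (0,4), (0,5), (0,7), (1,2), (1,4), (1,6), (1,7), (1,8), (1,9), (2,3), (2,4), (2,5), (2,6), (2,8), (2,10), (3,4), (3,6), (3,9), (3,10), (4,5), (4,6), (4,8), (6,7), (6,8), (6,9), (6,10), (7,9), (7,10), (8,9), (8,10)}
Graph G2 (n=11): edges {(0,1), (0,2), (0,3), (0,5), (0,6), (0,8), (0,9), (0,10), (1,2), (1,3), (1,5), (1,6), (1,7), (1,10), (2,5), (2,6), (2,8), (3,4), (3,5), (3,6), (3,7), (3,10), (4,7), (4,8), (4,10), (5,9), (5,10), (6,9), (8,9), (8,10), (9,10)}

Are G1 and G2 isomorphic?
Yes, isomorphic

The graphs are isomorphic.
One valid mapping φ: V(G1) → V(G2): 0→4, 1→10, 2→1, 3→6, 4→3, 5→7, 6→0, 7→8, 8→5, 9→9, 10→2

Verify φ preserves adjacency — for each edge of G1, its image is an edge of G2:
  (0,1) → (φ(0),φ(1)) = (4,10) ∈ E(G2) ✓
  (0,4) → (φ(0),φ(4)) = (3,4) ∈ E(G2) ✓
  (0,5) → (φ(0),φ(5)) = (4,7) ∈ E(G2) ✓
  (0,7) → (φ(0),φ(7)) = (4,8) ∈ E(G2) ✓
  (1,2) → (φ(1),φ(2)) = (1,10) ∈ E(G2) ✓
  (1,4) → (φ(1),φ(4)) = (3,10) ∈ E(G2) ✓
  (1,6) → (φ(1),φ(6)) = (0,10) ∈ E(G2) ✓
  (1,7) → (φ(1),φ(7)) = (8,10) ∈ E(G2) ✓
  (1,8) → (φ(1),φ(8)) = (5,10) ∈ E(G2) ✓
  (1,9) → (φ(1),φ(9)) = (9,10) ∈ E(G2) ✓
  (2,3) → (φ(2),φ(3)) = (1,6) ∈ E(G2) ✓
  (2,4) → (φ(2),φ(4)) = (1,3) ∈ E(G2) ✓
  (2,5) → (φ(2),φ(5)) = (1,7) ∈ E(G2) ✓
  (2,6) → (φ(2),φ(6)) = (0,1) ∈ E(G2) ✓
  (2,8) → (φ(2),φ(8)) = (1,5) ∈ E(G2) ✓
  (2,10) → (φ(2),φ(10)) = (1,2) ∈ E(G2) ✓
  (3,4) → (φ(3),φ(4)) = (3,6) ∈ E(G2) ✓
  (3,6) → (φ(3),φ(6)) = (0,6) ∈ E(G2) ✓
  (3,9) → (φ(3),φ(9)) = (6,9) ∈ E(G2) ✓
  (3,10) → (φ(3),φ(10)) = (2,6) ∈ E(G2) ✓
  (4,5) → (φ(4),φ(5)) = (3,7) ∈ E(G2) ✓
  (4,6) → (φ(4),φ(6)) = (0,3) ∈ E(G2) ✓
  (4,8) → (φ(4),φ(8)) = (3,5) ∈ E(G2) ✓
  (6,7) → (φ(6),φ(7)) = (0,8) ∈ E(G2) ✓
  (6,8) → (φ(6),φ(8)) = (0,5) ∈ E(G2) ✓
  (6,9) → (φ(6),φ(9)) = (0,9) ∈ E(G2) ✓
  (6,10) → (φ(6),φ(10)) = (0,2) ∈ E(G2) ✓
  (7,9) → (φ(7),φ(9)) = (8,9) ∈ E(G2) ✓
  (7,10) → (φ(7),φ(10)) = (2,8) ∈ E(G2) ✓
  (8,9) → (φ(8),φ(9)) = (5,9) ∈ E(G2) ✓
  (8,10) → (φ(8),φ(10)) = (2,5) ∈ E(G2) ✓
All 31 edges of G1 map to edges of G2, and |E(G1)| = |E(G2)| = 31, so φ is a bijection on edges as well as vertices. Hence G1 ≅ G2.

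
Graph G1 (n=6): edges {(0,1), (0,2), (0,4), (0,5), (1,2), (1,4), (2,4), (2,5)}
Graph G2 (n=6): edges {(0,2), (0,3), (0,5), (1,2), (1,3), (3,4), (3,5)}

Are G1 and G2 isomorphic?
No, not isomorphic

The graphs are NOT isomorphic.

Degrees in G1: deg(0)=4, deg(1)=3, deg(2)=4, deg(3)=0, deg(4)=3, deg(5)=2.
Sorted degree sequence of G1: [4, 4, 3, 3, 2, 0].
Degrees in G2: deg(0)=3, deg(1)=2, deg(2)=2, deg(3)=4, deg(4)=1, deg(5)=2.
Sorted degree sequence of G2: [4, 3, 2, 2, 2, 1].
The (sorted) degree sequence is an isomorphism invariant, so since G1 and G2 have different degree sequences they cannot be isomorphic.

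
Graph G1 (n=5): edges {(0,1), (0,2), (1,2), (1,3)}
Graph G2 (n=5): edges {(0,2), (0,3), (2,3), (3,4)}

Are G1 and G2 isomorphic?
Yes, isomorphic

The graphs are isomorphic.
One valid mapping φ: V(G1) → V(G2): 0→2, 1→3, 2→0, 3→4, 4→1

Verify φ preserves adjacency — for each edge of G1, its image is an edge of G2:
  (0,1) → (φ(0),φ(1)) = (2,3) ∈ E(G2) ✓
  (0,2) → (φ(0),φ(2)) = (0,2) ∈ E(G2) ✓
  (1,2) → (φ(1),φ(2)) = (0,3) ∈ E(G2) ✓
  (1,3) → (φ(1),φ(3)) = (3,4) ∈ E(G2) ✓
All 4 edges of G1 map to edges of G2, and |E(G1)| = |E(G2)| = 4, so φ is a bijection on edges as well as vertices. Hence G1 ≅ G2.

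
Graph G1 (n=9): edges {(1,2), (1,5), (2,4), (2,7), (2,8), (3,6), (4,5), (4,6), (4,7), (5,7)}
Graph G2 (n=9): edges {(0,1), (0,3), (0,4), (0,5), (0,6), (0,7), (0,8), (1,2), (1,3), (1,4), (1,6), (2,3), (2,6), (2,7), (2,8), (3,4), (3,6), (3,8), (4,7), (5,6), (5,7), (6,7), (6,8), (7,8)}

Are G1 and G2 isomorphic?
No, not isomorphic

The graphs are NOT isomorphic.

Counting triangles (3-cliques): G1 has 2, G2 has 24.
Triangle count is an isomorphism invariant, so differing triangle counts rule out isomorphism.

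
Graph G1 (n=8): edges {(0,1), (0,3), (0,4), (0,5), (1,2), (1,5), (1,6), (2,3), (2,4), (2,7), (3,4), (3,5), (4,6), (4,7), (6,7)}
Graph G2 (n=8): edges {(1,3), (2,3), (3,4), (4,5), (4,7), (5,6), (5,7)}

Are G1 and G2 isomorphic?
No, not isomorphic

The graphs are NOT isomorphic.

Degrees in G1: deg(0)=4, deg(1)=4, deg(2)=4, deg(3)=4, deg(4)=5, deg(5)=3, deg(6)=3, deg(7)=3.
Sorted degree sequence of G1: [5, 4, 4, 4, 4, 3, 3, 3].
Degrees in G2: deg(0)=0, deg(1)=1, deg(2)=1, deg(3)=3, deg(4)=3, deg(5)=3, deg(6)=1, deg(7)=2.
Sorted degree sequence of G2: [3, 3, 3, 2, 1, 1, 1, 0].
The (sorted) degree sequence is an isomorphism invariant, so since G1 and G2 have different degree sequences they cannot be isomorphic.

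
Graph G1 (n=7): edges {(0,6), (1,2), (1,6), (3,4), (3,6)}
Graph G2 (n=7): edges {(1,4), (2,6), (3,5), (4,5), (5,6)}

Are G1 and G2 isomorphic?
Yes, isomorphic

The graphs are isomorphic.
One valid mapping φ: V(G1) → V(G2): 0→3, 1→6, 2→2, 3→4, 4→1, 5→0, 6→5

Verify φ preserves adjacency — for each edge of G1, its image is an edge of G2:
  (0,6) → (φ(0),φ(6)) = (3,5) ∈ E(G2) ✓
  (1,2) → (φ(1),φ(2)) = (2,6) ∈ E(G2) ✓
  (1,6) → (φ(1),φ(6)) = (5,6) ∈ E(G2) ✓
  (3,4) → (φ(3),φ(4)) = (1,4) ∈ E(G2) ✓
  (3,6) → (φ(3),φ(6)) = (4,5) ∈ E(G2) ✓
All 5 edges of G1 map to edges of G2, and |E(G1)| = |E(G2)| = 5, so φ is a bijection on edges as well as vertices. Hence G1 ≅ G2.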